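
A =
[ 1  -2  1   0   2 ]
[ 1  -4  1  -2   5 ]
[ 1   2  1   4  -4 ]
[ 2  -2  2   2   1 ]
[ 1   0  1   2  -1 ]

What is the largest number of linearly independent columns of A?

Row reduce to echelon form.
R2 ← R2 − R1: [0, -2, 0, -2, 3]
R3 ← R3 − R1: [0, 4, 0, 4, -6]
R4 ← R4 − (2)·R1: [0, 2, 0, 2, -3]
R5 ← R5 − R1: [0, 2, 0, 2, -3]
R3 ← R3 + (2)·R2: [0, 0, 0, 0, 0]
R4 ← R4 + R2: [0, 0, 0, 0, 0]
R5 ← R5 + R2: [0, 0, 0, 0, 0]
Echelon form has 2 nonzero rows, so rank(A) = 2.
The rank gives the maximum number of linearly independent columns: 2.

2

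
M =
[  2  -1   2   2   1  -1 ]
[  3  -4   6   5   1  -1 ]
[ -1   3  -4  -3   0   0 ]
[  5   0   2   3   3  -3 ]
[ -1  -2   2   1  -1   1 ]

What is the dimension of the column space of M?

2

Row reduce to echelon form.
R2 ← R2 − (3/2)·R1: [0, -5/2, 3, 2, -1/2, 1/2]
R3 ← R3 + (1/2)·R1: [0, 5/2, -3, -2, 1/2, -1/2]
R4 ← R4 − (5/2)·R1: [0, 5/2, -3, -2, 1/2, -1/2]
R5 ← R5 + (1/2)·R1: [0, -5/2, 3, 2, -1/2, 1/2]
R3 ← R3 + R2: [0, 0, 0, 0, 0, 0]
R4 ← R4 + R2: [0, 0, 0, 0, 0, 0]
R5 ← R5 − R2: [0, 0, 0, 0, 0, 0]
Echelon form has 2 nonzero rows, so rank(M) = 2.
The column space has dimension equal to the rank: 2.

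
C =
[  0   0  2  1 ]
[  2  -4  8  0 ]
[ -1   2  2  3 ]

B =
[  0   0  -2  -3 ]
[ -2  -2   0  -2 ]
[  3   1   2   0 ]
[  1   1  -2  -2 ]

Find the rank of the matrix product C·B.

First compute CB:
[[  7,   3,   2,  -2],
 [ 32,  16,  12,   2],
 [  5,   1,   0,  -7]]
Now row reduce the product.
R2 ← R2 − (32/7)·R1: [0, 16/7, 20/7, 78/7]
R3 ← R3 − (5/7)·R1: [0, -8/7, -10/7, -39/7]
R3 ← R3 + (1/2)·R2: [0, 0, 0, 0]
2 nonzero rows, so rank(CB) = 2.

2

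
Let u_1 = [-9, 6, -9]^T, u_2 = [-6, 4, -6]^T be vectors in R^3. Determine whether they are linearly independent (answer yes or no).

Form the matrix with these vectors as rows and row reduce.
R2 ← R2 − (2/3)·R1: [0, 0, 0]
1 nonzero row, so the 2 vectors span a space of dimension 1.
Since 1 < 2, the vectors are linearly dependent.

no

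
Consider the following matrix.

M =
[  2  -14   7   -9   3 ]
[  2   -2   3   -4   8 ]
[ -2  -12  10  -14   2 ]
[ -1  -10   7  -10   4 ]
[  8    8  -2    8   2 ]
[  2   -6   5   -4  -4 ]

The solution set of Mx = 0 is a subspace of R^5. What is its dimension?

Row reduce to echelon form.
R2 ← R2 − R1: [0, 12, -4, 5, 5]
R3 ← R3 + R1: [0, -26, 17, -23, 5]
R4 ← R4 + (1/2)·R1: [0, -17, 21/2, -29/2, 11/2]
R5 ← R5 − (4)·R1: [0, 64, -30, 44, -10]
R6 ← R6 − R1: [0, 8, -2, 5, -7]
R3 ← R3 + (13/6)·R2: [0, 0, 25/3, -73/6, 95/6]
R4 ← R4 + (17/12)·R2: [0, 0, 29/6, -89/12, 151/12]
R5 ← R5 − (16/3)·R2: [0, 0, -26/3, 52/3, -110/3]
R6 ← R6 − (2/3)·R2: [0, 0, 2/3, 5/3, -31/3]
R4 ← R4 − (29/50)·R3: [0, 0, 0, -9/25, 17/5]
R5 ← R5 + (26/25)·R3: [0, 0, 0, 117/25, -101/5]
R6 ← R6 − (2/25)·R3: [0, 0, 0, 66/25, -58/5]
R5 ← R5 + (13)·R4: [0, 0, 0, 0, 24]
R6 ← R6 + (22/3)·R4: [0, 0, 0, 0, 40/3]
R6 ← R6 − (5/9)·R5: [0, 0, 0, 0, 0]
5 nonzero rows, so rank(M) = 5.
M has 5 columns; by rank–nullity, nullity = 5 − 5 = 0.

0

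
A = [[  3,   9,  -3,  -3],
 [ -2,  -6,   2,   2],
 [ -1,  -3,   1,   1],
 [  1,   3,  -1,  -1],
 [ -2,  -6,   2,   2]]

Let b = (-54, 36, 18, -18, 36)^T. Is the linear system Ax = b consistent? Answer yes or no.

Row reduce the augmented matrix [A | b].
R2 ← R2 + (2/3)·R1: [0, 0, 0, 0, 0]
R3 ← R3 + (1/3)·R1: [0, 0, 0, 0, 0]
R4 ← R4 − (1/3)·R1: [0, 0, 0, 0, 0]
R5 ← R5 + (2/3)·R1: [0, 0, 0, 0, 0]
The echelon form has 1 nonzero rows, and every pivot lies in the first 4 columns, so rank(A) = rank([A|b]) = 1.
The system is consistent.

yes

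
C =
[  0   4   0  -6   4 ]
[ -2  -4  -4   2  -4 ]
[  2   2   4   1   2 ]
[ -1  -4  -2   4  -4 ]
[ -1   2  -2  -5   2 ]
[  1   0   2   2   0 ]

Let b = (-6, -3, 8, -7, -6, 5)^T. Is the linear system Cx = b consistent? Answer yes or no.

no

Row reduce the augmented matrix [C | b].
Swap R1 ↔ R2
R3 ← R3 + R1: [0, -2, 0, 3, -2, 5]
R4 ← R4 − (1/2)·R1: [0, -2, 0, 3, -2, -11/2]
R5 ← R5 − (1/2)·R1: [0, 4, 0, -6, 4, -9/2]
R6 ← R6 + (1/2)·R1: [0, -2, 0, 3, -2, 7/2]
R3 ← R3 + (1/2)·R2: [0, 0, 0, 0, 0, 2]
R4 ← R4 + (1/2)·R2: [0, 0, 0, 0, 0, -17/2]
R5 ← R5 − R2: [0, 0, 0, 0, 0, 3/2]
R6 ← R6 + (1/2)·R2: [0, 0, 0, 0, 0, 1/2]
R4 ← R4 + (17/4)·R3: [0, 0, 0, 0, 0, 0]
R5 ← R5 − (3/4)·R3: [0, 0, 0, 0, 0, 0]
R6 ← R6 − (1/4)·R3: [0, 0, 0, 0, 0, 0]
The echelon form has 3 nonzero rows; the last pivot sits in the augmented column, so rank(C) = 2 but rank([C|b]) = 3.
Since the ranks differ, the system is inconsistent.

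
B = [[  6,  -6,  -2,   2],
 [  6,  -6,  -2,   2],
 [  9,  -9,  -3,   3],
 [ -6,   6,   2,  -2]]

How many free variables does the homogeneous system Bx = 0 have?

3

Row reduce to echelon form.
R2 ← R2 − R1: [0, 0, 0, 0]
R3 ← R3 − (3/2)·R1: [0, 0, 0, 0]
R4 ← R4 + R1: [0, 0, 0, 0]
1 nonzero row, so rank(B) = 1.
B has 4 columns; by rank–nullity, nullity = 4 − 1 = 3.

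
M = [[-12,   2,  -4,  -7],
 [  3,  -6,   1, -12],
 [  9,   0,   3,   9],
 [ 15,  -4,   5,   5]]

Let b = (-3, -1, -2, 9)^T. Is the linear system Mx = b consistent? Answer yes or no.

Row reduce the augmented matrix [M | b].
R2 ← R2 + (1/4)·R1: [0, -11/2, 0, -55/4, -7/4]
R3 ← R3 + (3/4)·R1: [0, 3/2, 0, 15/4, -17/4]
R4 ← R4 + (5/4)·R1: [0, -3/2, 0, -15/4, 21/4]
R3 ← R3 + (3/11)·R2: [0, 0, 0, 0, -52/11]
R4 ← R4 − (3/11)·R2: [0, 0, 0, 0, 63/11]
R4 ← R4 + (63/52)·R3: [0, 0, 0, 0, 0]
The echelon form has 3 nonzero rows; the last pivot sits in the augmented column, so rank(M) = 2 but rank([M|b]) = 3.
Since the ranks differ, the system is inconsistent.

no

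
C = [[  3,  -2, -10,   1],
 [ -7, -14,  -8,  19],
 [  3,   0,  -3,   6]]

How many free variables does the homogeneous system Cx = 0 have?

Row reduce to echelon form.
R2 ← R2 + (7/3)·R1: [0, -56/3, -94/3, 64/3]
R3 ← R3 − R1: [0, 2, 7, 5]
R3 ← R3 + (3/28)·R2: [0, 0, 51/14, 51/7]
3 nonzero rows, so rank(C) = 3.
C has 4 columns; by rank–nullity, nullity = 4 − 3 = 1.

1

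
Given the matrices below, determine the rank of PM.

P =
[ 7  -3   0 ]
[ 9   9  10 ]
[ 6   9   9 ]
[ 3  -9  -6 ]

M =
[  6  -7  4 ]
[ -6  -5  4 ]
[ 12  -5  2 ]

First compute PM:
[[ 60, -34,  16],
 [120, -158,  92],
 [ 90, -132,  78],
 [  0,  54, -36]]
Now row reduce the product.
R2 ← R2 − (2)·R1: [0, -90, 60]
R3 ← R3 − (3/2)·R1: [0, -81, 54]
R3 ← R3 − (9/10)·R2: [0, 0, 0]
R4 ← R4 + (3/5)·R2: [0, 0, 0]
2 nonzero rows, so rank(PM) = 2.

2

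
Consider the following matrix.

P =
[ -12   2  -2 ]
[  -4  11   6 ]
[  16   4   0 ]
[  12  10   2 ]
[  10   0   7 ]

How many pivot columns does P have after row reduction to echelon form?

3

Row reduce to echelon form.
R2 ← R2 − (1/3)·R1: [0, 31/3, 20/3]
R3 ← R3 + (4/3)·R1: [0, 20/3, -8/3]
R4 ← R4 + R1: [0, 12, 0]
R5 ← R5 + (5/6)·R1: [0, 5/3, 16/3]
R3 ← R3 − (20/31)·R2: [0, 0, -216/31]
R4 ← R4 − (36/31)·R2: [0, 0, -240/31]
R5 ← R5 − (5/31)·R2: [0, 0, 132/31]
R4 ← R4 − (10/9)·R3: [0, 0, 0]
R5 ← R5 + (11/18)·R3: [0, 0, 0]
Echelon form has 3 nonzero rows, so rank(P) = 3.
Each nonzero row contributes one pivot column: 3 pivot columns.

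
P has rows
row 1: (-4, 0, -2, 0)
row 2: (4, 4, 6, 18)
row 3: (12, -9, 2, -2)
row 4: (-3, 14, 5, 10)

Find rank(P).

Row reduce to echelon form.
R2 ← R2 + R1: [0, 4, 4, 18]
R3 ← R3 + (3)·R1: [0, -9, -4, -2]
R4 ← R4 − (3/4)·R1: [0, 14, 13/2, 10]
R3 ← R3 + (9/4)·R2: [0, 0, 5, 77/2]
R4 ← R4 − (7/2)·R2: [0, 0, -15/2, -53]
R4 ← R4 + (3/2)·R3: [0, 0, 0, 19/4]
Echelon form has 4 nonzero rows, so rank(P) = 4.

4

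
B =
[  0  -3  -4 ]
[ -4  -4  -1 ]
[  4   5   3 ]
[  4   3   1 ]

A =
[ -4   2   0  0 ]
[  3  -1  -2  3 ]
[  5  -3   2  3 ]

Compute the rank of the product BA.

First compute BA:
[[-29,  15,  -2, -21],
 [ -1,  -1,   6, -15],
 [ 14,  -6,  -4,  24],
 [ -2,   2,  -4,  12]]
Now row reduce the product.
R2 ← R2 − (1/29)·R1: [0, -44/29, 176/29, -414/29]
R3 ← R3 + (14/29)·R1: [0, 36/29, -144/29, 402/29]
R4 ← R4 − (2/29)·R1: [0, 28/29, -112/29, 390/29]
R3 ← R3 + (9/11)·R2: [0, 0, 0, 24/11]
R4 ← R4 + (7/11)·R2: [0, 0, 0, 48/11]
R4 ← R4 − (2)·R3: [0, 0, 0, 0]
3 nonzero rows, so rank(BA) = 3.

3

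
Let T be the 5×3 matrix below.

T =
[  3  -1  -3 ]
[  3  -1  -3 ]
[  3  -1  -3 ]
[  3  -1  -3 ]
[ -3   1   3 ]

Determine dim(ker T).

2

Row reduce to echelon form.
R2 ← R2 − R1: [0, 0, 0]
R3 ← R3 − R1: [0, 0, 0]
R4 ← R4 − R1: [0, 0, 0]
R5 ← R5 + R1: [0, 0, 0]
1 nonzero row, so rank(T) = 1.
T has 3 columns; by rank–nullity, nullity = 3 − 1 = 2.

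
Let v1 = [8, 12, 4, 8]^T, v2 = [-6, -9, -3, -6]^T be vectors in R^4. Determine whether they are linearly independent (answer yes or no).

no

Form the matrix with these vectors as rows and row reduce.
R2 ← R2 + (3/4)·R1: [0, 0, 0, 0]
1 nonzero row, so the 2 vectors span a space of dimension 1.
Since 1 < 2, the vectors are linearly dependent.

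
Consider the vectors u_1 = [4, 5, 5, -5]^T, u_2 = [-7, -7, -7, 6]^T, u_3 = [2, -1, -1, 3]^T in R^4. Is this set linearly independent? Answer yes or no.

Form the matrix with these vectors as rows and row reduce.
R2 ← R2 + (7/4)·R1: [0, 7/4, 7/4, -11/4]
R3 ← R3 − (1/2)·R1: [0, -7/2, -7/2, 11/2]
R3 ← R3 + (2)·R2: [0, 0, 0, 0]
2 nonzero rows, so the 3 vectors span a space of dimension 2.
Since 2 < 3, the vectors are linearly dependent.

no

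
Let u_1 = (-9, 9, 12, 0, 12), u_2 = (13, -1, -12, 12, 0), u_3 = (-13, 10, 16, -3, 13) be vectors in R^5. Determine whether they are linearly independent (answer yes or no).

Form the matrix with these vectors as rows and row reduce.
R2 ← R2 + (13/9)·R1: [0, 12, 16/3, 12, 52/3]
R3 ← R3 − (13/9)·R1: [0, -3, -4/3, -3, -13/3]
R3 ← R3 + (1/4)·R2: [0, 0, 0, 0, 0]
2 nonzero rows, so the 3 vectors span a space of dimension 2.
Since 2 < 3, the vectors are linearly dependent.

no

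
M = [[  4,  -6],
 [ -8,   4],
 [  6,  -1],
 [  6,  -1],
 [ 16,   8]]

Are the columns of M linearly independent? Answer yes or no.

yes

Row reduce M to echelon form.
R2 ← R2 + (2)·R1: [0, -8]
R3 ← R3 − (3/2)·R1: [0, 8]
R4 ← R4 − (3/2)·R1: [0, 8]
R5 ← R5 − (4)·R1: [0, 32]
R3 ← R3 + R2: [0, 0]
R4 ← R4 + R2: [0, 0]
R5 ← R5 + (4)·R2: [0, 0]
2 pivots among 2 columns.
Every column is a pivot column, so the columns are linearly independent.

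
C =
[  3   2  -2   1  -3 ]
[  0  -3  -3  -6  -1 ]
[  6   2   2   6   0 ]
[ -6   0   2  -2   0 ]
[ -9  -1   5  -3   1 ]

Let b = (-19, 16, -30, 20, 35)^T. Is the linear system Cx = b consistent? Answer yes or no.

yes

Row reduce the augmented matrix [C | b].
R3 ← R3 − (2)·R1: [0, -2, 6, 4, 6, 8]
R4 ← R4 + (2)·R1: [0, 4, -2, 0, -6, -18]
R5 ← R5 + (3)·R1: [0, 5, -1, 0, -8, -22]
R3 ← R3 − (2/3)·R2: [0, 0, 8, 8, 20/3, -8/3]
R4 ← R4 + (4/3)·R2: [0, 0, -6, -8, -22/3, 10/3]
R5 ← R5 + (5/3)·R2: [0, 0, -6, -10, -29/3, 14/3]
R4 ← R4 + (3/4)·R3: [0, 0, 0, -2, -7/3, 4/3]
R5 ← R5 + (3/4)·R3: [0, 0, 0, -4, -14/3, 8/3]
R5 ← R5 − (2)·R4: [0, 0, 0, 0, 0, 0]
The echelon form has 4 nonzero rows, and every pivot lies in the first 5 columns, so rank(C) = rank([C|b]) = 4.
The system is consistent.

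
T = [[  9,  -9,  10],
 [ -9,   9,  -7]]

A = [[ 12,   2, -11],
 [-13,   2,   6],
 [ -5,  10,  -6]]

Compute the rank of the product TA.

2

First compute TA:
[[175, 100, -213],
 [-190, -70, 195]]
Now row reduce the product.
R2 ← R2 + (38/35)·R1: [0, 270/7, -1269/35]
2 nonzero rows, so rank(TA) = 2.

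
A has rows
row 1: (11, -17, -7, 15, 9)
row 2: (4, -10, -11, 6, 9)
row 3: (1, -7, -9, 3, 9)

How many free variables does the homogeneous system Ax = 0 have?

Row reduce to echelon form.
R2 ← R2 − (4/11)·R1: [0, -42/11, -93/11, 6/11, 63/11]
R3 ← R3 − (1/11)·R1: [0, -60/11, -92/11, 18/11, 90/11]
R3 ← R3 − (10/7)·R2: [0, 0, 26/7, 6/7, 0]
3 nonzero rows, so rank(A) = 3.
A has 5 columns; by rank–nullity, nullity = 5 − 3 = 2.

2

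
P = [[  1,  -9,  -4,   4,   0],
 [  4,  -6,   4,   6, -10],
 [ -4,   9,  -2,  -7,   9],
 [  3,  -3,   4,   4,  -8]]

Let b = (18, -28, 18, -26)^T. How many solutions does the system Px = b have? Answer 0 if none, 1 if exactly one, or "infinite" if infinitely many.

infinite

Row reduce the augmented matrix [P | b].
R2 ← R2 − (4)·R1: [0, 30, 20, -10, -10, -100]
R3 ← R3 + (4)·R1: [0, -27, -18, 9, 9, 90]
R4 ← R4 − (3)·R1: [0, 24, 16, -8, -8, -80]
R3 ← R3 + (9/10)·R2: [0, 0, 0, 0, 0, 0]
R4 ← R4 − (4/5)·R2: [0, 0, 0, 0, 0, 0]
The echelon form has 2 nonzero rows, and every pivot lies in the first 5 columns, so rank(P) = rank([P|b]) = 2.
The system is consistent.
rank = 2 < 5 unknowns, so there are infinitely many solutions.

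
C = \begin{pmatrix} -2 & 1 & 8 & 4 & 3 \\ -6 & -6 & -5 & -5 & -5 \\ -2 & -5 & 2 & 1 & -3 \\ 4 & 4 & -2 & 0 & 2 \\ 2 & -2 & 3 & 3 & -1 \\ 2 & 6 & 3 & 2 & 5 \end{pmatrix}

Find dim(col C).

Row reduce to echelon form.
R2 ← R2 − (3)·R1: [0, -9, -29, -17, -14]
R3 ← R3 − R1: [0, -6, -6, -3, -6]
R4 ← R4 + (2)·R1: [0, 6, 14, 8, 8]
R5 ← R5 + R1: [0, -1, 11, 7, 2]
R6 ← R6 + R1: [0, 7, 11, 6, 8]
R3 ← R3 − (2/3)·R2: [0, 0, 40/3, 25/3, 10/3]
R4 ← R4 + (2/3)·R2: [0, 0, -16/3, -10/3, -4/3]
R5 ← R5 − (1/9)·R2: [0, 0, 128/9, 80/9, 32/9]
R6 ← R6 + (7/9)·R2: [0, 0, -104/9, -65/9, -26/9]
R4 ← R4 + (2/5)·R3: [0, 0, 0, 0, 0]
R5 ← R5 − (16/15)·R3: [0, 0, 0, 0, 0]
R6 ← R6 + (13/15)·R3: [0, 0, 0, 0, 0]
Echelon form has 3 nonzero rows, so rank(C) = 3.
The column space has dimension equal to the rank: 3.

3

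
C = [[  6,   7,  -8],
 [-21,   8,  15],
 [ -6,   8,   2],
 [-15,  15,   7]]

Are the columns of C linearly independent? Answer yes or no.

no

Row reduce C to echelon form.
R2 ← R2 + (7/2)·R1: [0, 65/2, -13]
R3 ← R3 + R1: [0, 15, -6]
R4 ← R4 + (5/2)·R1: [0, 65/2, -13]
R3 ← R3 − (6/13)·R2: [0, 0, 0]
R4 ← R4 − R2: [0, 0, 0]
2 pivots among 3 columns.
Only 2 < 3 pivot columns, so the columns are linearly dependent.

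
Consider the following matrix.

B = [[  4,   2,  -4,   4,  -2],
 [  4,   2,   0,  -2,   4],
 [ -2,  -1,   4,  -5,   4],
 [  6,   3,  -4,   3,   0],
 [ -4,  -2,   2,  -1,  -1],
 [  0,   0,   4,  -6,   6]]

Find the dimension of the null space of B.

Row reduce to echelon form.
R2 ← R2 − R1: [0, 0, 4, -6, 6]
R3 ← R3 + (1/2)·R1: [0, 0, 2, -3, 3]
R4 ← R4 − (3/2)·R1: [0, 0, 2, -3, 3]
R5 ← R5 + R1: [0, 0, -2, 3, -3]
R3 ← R3 − (1/2)·R2: [0, 0, 0, 0, 0]
R4 ← R4 − (1/2)·R2: [0, 0, 0, 0, 0]
R5 ← R5 + (1/2)·R2: [0, 0, 0, 0, 0]
R6 ← R6 − R2: [0, 0, 0, 0, 0]
2 nonzero rows, so rank(B) = 2.
B has 5 columns; by rank–nullity, nullity = 5 − 2 = 3.

3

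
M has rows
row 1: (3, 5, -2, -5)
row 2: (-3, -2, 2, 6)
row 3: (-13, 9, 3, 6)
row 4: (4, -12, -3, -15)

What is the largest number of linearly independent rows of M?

4

Row reduce to echelon form.
R2 ← R2 + R1: [0, 3, 0, 1]
R3 ← R3 + (13/3)·R1: [0, 92/3, -17/3, -47/3]
R4 ← R4 − (4/3)·R1: [0, -56/3, -1/3, -25/3]
R3 ← R3 − (92/9)·R2: [0, 0, -17/3, -233/9]
R4 ← R4 + (56/9)·R2: [0, 0, -1/3, -19/9]
R4 ← R4 − (1/17)·R3: [0, 0, 0, -10/17]
Echelon form has 4 nonzero rows, so rank(M) = 4.
The rank gives the maximum number of linearly independent rows: 4.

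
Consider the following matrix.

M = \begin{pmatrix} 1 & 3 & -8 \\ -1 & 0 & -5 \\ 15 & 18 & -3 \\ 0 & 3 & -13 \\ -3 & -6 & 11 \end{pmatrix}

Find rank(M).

Row reduce to echelon form.
R2 ← R2 + R1: [0, 3, -13]
R3 ← R3 − (15)·R1: [0, -27, 117]
R5 ← R5 + (3)·R1: [0, 3, -13]
R3 ← R3 + (9)·R2: [0, 0, 0]
R4 ← R4 − R2: [0, 0, 0]
R5 ← R5 − R2: [0, 0, 0]
Echelon form has 2 nonzero rows, so rank(M) = 2.

2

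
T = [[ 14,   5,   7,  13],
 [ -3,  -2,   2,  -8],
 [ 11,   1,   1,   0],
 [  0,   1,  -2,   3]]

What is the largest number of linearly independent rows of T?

Row reduce to echelon form.
R2 ← R2 + (3/14)·R1: [0, -13/14, 7/2, -73/14]
R3 ← R3 − (11/14)·R1: [0, -41/14, -9/2, -143/14]
R3 ← R3 − (41/13)·R2: [0, 0, -202/13, 81/13]
R4 ← R4 + (14/13)·R2: [0, 0, 23/13, -34/13]
R4 ← R4 + (23/202)·R3: [0, 0, 0, -385/202]
Echelon form has 4 nonzero rows, so rank(T) = 4.
The rank gives the maximum number of linearly independent rows: 4.

4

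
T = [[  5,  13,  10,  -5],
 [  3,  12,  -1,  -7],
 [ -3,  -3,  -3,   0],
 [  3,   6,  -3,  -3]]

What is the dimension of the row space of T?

3

Row reduce to echelon form.
R2 ← R2 − (3/5)·R1: [0, 21/5, -7, -4]
R3 ← R3 + (3/5)·R1: [0, 24/5, 3, -3]
R4 ← R4 − (3/5)·R1: [0, -9/5, -9, 0]
R3 ← R3 − (8/7)·R2: [0, 0, 11, 11/7]
R4 ← R4 + (3/7)·R2: [0, 0, -12, -12/7]
R4 ← R4 + (12/11)·R3: [0, 0, 0, 0]
Echelon form has 3 nonzero rows, so rank(T) = 3.
The row space has dimension equal to the rank: 3.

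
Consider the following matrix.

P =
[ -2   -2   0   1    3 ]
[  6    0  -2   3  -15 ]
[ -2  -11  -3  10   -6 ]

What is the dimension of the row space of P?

Row reduce to echelon form.
R2 ← R2 + (3)·R1: [0, -6, -2, 6, -6]
R3 ← R3 − R1: [0, -9, -3, 9, -9]
R3 ← R3 − (3/2)·R2: [0, 0, 0, 0, 0]
Echelon form has 2 nonzero rows, so rank(P) = 2.
The row space has dimension equal to the rank: 2.

2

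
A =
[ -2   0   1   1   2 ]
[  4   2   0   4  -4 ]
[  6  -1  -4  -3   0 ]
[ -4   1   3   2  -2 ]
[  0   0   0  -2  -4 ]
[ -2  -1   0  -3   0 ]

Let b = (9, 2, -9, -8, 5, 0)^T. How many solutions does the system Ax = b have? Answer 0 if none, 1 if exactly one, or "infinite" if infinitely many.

Row reduce the augmented matrix [A | b].
R2 ← R2 + (2)·R1: [0, 2, 2, 6, 0, 20]
R3 ← R3 + (3)·R1: [0, -1, -1, 0, 6, 18]
R4 ← R4 − (2)·R1: [0, 1, 1, 0, -6, -26]
R6 ← R6 − R1: [0, -1, -1, -4, -2, -9]
R3 ← R3 + (1/2)·R2: [0, 0, 0, 3, 6, 28]
R4 ← R4 − (1/2)·R2: [0, 0, 0, -3, -6, -36]
R6 ← R6 + (1/2)·R2: [0, 0, 0, -1, -2, 1]
R4 ← R4 + R3: [0, 0, 0, 0, 0, -8]
R5 ← R5 + (2/3)·R3: [0, 0, 0, 0, 0, 71/3]
R6 ← R6 + (1/3)·R3: [0, 0, 0, 0, 0, 31/3]
R5 ← R5 + (71/24)·R4: [0, 0, 0, 0, 0, 0]
R6 ← R6 + (31/24)·R4: [0, 0, 0, 0, 0, 0]
The echelon form has 4 nonzero rows; the last pivot sits in the augmented column, so rank(A) = 3 but rank([A|b]) = 4.
Since the ranks differ, the system is inconsistent.
It has no solutions.

0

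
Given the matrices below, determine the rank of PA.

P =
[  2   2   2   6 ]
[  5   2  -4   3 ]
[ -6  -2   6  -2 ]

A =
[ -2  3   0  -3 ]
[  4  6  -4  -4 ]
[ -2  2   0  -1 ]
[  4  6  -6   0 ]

2

First compute PA:
[[ 24,  58, -44, -16],
 [ 18,  37, -26, -19],
 [-16, -30,  20,  20]]
Now row reduce the product.
R2 ← R2 − (3/4)·R1: [0, -13/2, 7, -7]
R3 ← R3 + (2/3)·R1: [0, 26/3, -28/3, 28/3]
R3 ← R3 + (4/3)·R2: [0, 0, 0, 0]
2 nonzero rows, so rank(PA) = 2.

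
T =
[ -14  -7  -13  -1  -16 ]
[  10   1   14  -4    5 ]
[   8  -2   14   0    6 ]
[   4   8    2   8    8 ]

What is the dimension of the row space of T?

4

Row reduce to echelon form.
R2 ← R2 + (5/7)·R1: [0, -4, 33/7, -33/7, -45/7]
R3 ← R3 + (4/7)·R1: [0, -6, 46/7, -4/7, -22/7]
R4 ← R4 + (2/7)·R1: [0, 6, -12/7, 54/7, 24/7]
R3 ← R3 − (3/2)·R2: [0, 0, -1/2, 13/2, 13/2]
R4 ← R4 + (3/2)·R2: [0, 0, 75/14, 9/14, -87/14]
R4 ← R4 + (75/7)·R3: [0, 0, 0, 492/7, 444/7]
Echelon form has 4 nonzero rows, so rank(T) = 4.
The row space has dimension equal to the rank: 4.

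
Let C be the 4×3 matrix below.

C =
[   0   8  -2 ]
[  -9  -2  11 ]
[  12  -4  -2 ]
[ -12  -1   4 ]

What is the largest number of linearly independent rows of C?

3

Row reduce to echelon form.
Swap R1 ↔ R2
R3 ← R3 + (4/3)·R1: [0, -20/3, 38/3]
R4 ← R4 − (4/3)·R1: [0, 5/3, -32/3]
R3 ← R3 + (5/6)·R2: [0, 0, 11]
R4 ← R4 − (5/24)·R2: [0, 0, -41/4]
R4 ← R4 + (41/44)·R3: [0, 0, 0]
Echelon form has 3 nonzero rows, so rank(C) = 3.
The rank gives the maximum number of linearly independent rows: 3.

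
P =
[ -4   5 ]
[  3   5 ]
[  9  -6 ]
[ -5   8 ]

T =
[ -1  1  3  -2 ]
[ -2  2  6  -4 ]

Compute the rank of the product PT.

1

First compute PT:
[[ -6,   6,  18, -12],
 [-13,  13,  39, -26],
 [  3,  -3,  -9,   6],
 [-11,  11,  33, -22]]
Now row reduce the product.
R2 ← R2 − (13/6)·R1: [0, 0, 0, 0]
R3 ← R3 + (1/2)·R1: [0, 0, 0, 0]
R4 ← R4 − (11/6)·R1: [0, 0, 0, 0]
1 nonzero row, so rank(PT) = 1.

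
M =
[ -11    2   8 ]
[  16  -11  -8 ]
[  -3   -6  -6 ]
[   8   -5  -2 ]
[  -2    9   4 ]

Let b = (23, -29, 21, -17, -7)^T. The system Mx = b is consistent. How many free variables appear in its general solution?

0

Row reduce the augmented matrix [M | b].
R2 ← R2 + (16/11)·R1: [0, -89/11, 40/11, 49/11]
R3 ← R3 − (3/11)·R1: [0, -72/11, -90/11, 162/11]
R4 ← R4 + (8/11)·R1: [0, -39/11, 42/11, -3/11]
R5 ← R5 − (2/11)·R1: [0, 95/11, 28/11, -123/11]
R3 ← R3 − (72/89)·R2: [0, 0, -990/89, 990/89]
R4 ← R4 − (39/89)·R2: [0, 0, 198/89, -198/89]
R5 ← R5 + (95/89)·R2: [0, 0, 572/89, -572/89]
R4 ← R4 + (1/5)·R3: [0, 0, 0, 0]
R5 ← R5 + (26/45)·R3: [0, 0, 0, 0]
The echelon form has 3 nonzero rows, and every pivot lies in the first 3 columns, so rank(M) = rank([M|b]) = 3.
The system is consistent.
Free variables = (unknowns) − (rank) = 3 − 3 = 0.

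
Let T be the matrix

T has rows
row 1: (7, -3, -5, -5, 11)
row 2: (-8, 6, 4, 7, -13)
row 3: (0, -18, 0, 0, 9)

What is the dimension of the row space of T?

Row reduce to echelon form.
R2 ← R2 + (8/7)·R1: [0, 18/7, -12/7, 9/7, -3/7]
R3 ← R3 + (7)·R2: [0, 0, -12, 9, 6]
Echelon form has 3 nonzero rows, so rank(T) = 3.
The row space has dimension equal to the rank: 3.

3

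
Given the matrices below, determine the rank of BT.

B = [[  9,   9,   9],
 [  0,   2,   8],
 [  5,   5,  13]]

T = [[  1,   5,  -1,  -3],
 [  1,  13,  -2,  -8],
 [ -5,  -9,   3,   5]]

First compute BT:
[[-27,  81,   0, -54],
 [-38, -46,  20,  24],
 [-55, -27,  24,  10]]
Now row reduce the product.
R2 ← R2 − (38/27)·R1: [0, -160, 20, 100]
R3 ← R3 − (55/27)·R1: [0, -192, 24, 120]
R3 ← R3 − (6/5)·R2: [0, 0, 0, 0]
2 nonzero rows, so rank(BT) = 2.

2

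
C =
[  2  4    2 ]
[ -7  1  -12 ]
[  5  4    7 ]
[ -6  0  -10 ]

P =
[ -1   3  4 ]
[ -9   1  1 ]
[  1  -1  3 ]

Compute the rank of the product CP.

First compute CP:
[[-36,   8,  18],
 [-14,  -8, -63],
 [-34,  12,  45],
 [ -4,  -8, -54]]
Now row reduce the product.
R2 ← R2 − (7/18)·R1: [0, -100/9, -70]
R3 ← R3 − (17/18)·R1: [0, 40/9, 28]
R4 ← R4 − (1/9)·R1: [0, -80/9, -56]
R3 ← R3 + (2/5)·R2: [0, 0, 0]
R4 ← R4 − (4/5)·R2: [0, 0, 0]
2 nonzero rows, so rank(CP) = 2.

2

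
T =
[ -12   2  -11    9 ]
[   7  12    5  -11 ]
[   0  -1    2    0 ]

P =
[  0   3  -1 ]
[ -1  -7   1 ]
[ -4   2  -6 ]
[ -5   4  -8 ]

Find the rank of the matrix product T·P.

2

First compute TP:
[[ -3, -36,   8],
 [ 23, -97,  63],
 [ -7,  11, -13]]
Now row reduce the product.
R2 ← R2 + (23/3)·R1: [0, -373, 373/3]
R3 ← R3 − (7/3)·R1: [0, 95, -95/3]
R3 ← R3 + (95/373)·R2: [0, 0, 0]
2 nonzero rows, so rank(TP) = 2.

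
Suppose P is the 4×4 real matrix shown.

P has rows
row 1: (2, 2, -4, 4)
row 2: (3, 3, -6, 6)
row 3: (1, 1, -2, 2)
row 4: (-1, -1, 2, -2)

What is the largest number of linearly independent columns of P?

Row reduce to echelon form.
R2 ← R2 − (3/2)·R1: [0, 0, 0, 0]
R3 ← R3 − (1/2)·R1: [0, 0, 0, 0]
R4 ← R4 + (1/2)·R1: [0, 0, 0, 0]
Echelon form has 1 nonzero row, so rank(P) = 1.
The rank gives the maximum number of linearly independent columns: 1.

1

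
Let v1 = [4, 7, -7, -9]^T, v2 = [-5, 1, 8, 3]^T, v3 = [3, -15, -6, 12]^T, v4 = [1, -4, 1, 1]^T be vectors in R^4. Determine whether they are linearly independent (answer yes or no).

no

Form the matrix with these vectors as rows and row reduce.
R2 ← R2 + (5/4)·R1: [0, 39/4, -3/4, -33/4]
R3 ← R3 − (3/4)·R1: [0, -81/4, -3/4, 75/4]
R4 ← R4 − (1/4)·R1: [0, -23/4, 11/4, 13/4]
R3 ← R3 + (27/13)·R2: [0, 0, -30/13, 21/13]
R4 ← R4 + (23/39)·R2: [0, 0, 30/13, -21/13]
R4 ← R4 + R3: [0, 0, 0, 0]
3 nonzero rows, so the 4 vectors span a space of dimension 3.
Since 3 < 4, the vectors are linearly dependent.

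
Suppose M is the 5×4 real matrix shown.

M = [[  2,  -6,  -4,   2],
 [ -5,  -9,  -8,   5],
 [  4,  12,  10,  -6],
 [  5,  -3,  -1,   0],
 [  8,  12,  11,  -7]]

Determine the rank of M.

Row reduce to echelon form.
R2 ← R2 + (5/2)·R1: [0, -24, -18, 10]
R3 ← R3 − (2)·R1: [0, 24, 18, -10]
R4 ← R4 − (5/2)·R1: [0, 12, 9, -5]
R5 ← R5 − (4)·R1: [0, 36, 27, -15]
R3 ← R3 + R2: [0, 0, 0, 0]
R4 ← R4 + (1/2)·R2: [0, 0, 0, 0]
R5 ← R5 + (3/2)·R2: [0, 0, 0, 0]
Echelon form has 2 nonzero rows, so rank(M) = 2.

2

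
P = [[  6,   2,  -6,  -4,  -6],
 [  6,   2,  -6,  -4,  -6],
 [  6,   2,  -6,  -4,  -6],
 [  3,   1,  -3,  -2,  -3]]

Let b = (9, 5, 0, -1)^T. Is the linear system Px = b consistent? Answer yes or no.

Row reduce the augmented matrix [P | b].
R2 ← R2 − R1: [0, 0, 0, 0, 0, -4]
R3 ← R3 − R1: [0, 0, 0, 0, 0, -9]
R4 ← R4 − (1/2)·R1: [0, 0, 0, 0, 0, -11/2]
R3 ← R3 − (9/4)·R2: [0, 0, 0, 0, 0, 0]
R4 ← R4 − (11/8)·R2: [0, 0, 0, 0, 0, 0]
The echelon form has 2 nonzero rows; the last pivot sits in the augmented column, so rank(P) = 1 but rank([P|b]) = 2.
Since the ranks differ, the system is inconsistent.

no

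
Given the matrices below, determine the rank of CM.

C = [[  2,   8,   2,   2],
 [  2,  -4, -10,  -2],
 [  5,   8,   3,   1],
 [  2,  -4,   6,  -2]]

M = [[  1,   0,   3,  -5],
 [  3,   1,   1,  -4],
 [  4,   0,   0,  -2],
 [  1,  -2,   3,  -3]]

3

First compute CM:
[[ 36,   4,  20, -52],
 [-52,   0,  -4,  32],
 [ 42,   6,  26, -66],
 [ 12,   0,  -4,   0]]
Now row reduce the product.
R2 ← R2 + (13/9)·R1: [0, 52/9, 224/9, -388/9]
R3 ← R3 − (7/6)·R1: [0, 4/3, 8/3, -16/3]
R4 ← R4 − (1/3)·R1: [0, -4/3, -32/3, 52/3]
R3 ← R3 − (3/13)·R2: [0, 0, -40/13, 60/13]
R4 ← R4 + (3/13)·R2: [0, 0, -64/13, 96/13]
R4 ← R4 − (8/5)·R3: [0, 0, 0, 0]
3 nonzero rows, so rank(CM) = 3.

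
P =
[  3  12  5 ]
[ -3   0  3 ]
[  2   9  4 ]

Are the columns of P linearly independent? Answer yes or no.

no

Row reduce P to echelon form.
R2 ← R2 + R1: [0, 12, 8]
R3 ← R3 − (2/3)·R1: [0, 1, 2/3]
R3 ← R3 − (1/12)·R2: [0, 0, 0]
2 pivots among 3 columns.
Only 2 < 3 pivot columns, so the columns are linearly dependent.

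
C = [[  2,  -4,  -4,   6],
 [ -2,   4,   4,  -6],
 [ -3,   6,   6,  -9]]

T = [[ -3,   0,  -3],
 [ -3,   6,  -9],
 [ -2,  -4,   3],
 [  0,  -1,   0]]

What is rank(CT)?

1

First compute CT:
[[ 14, -14,  18],
 [-14,  14, -18],
 [-21,  21, -27]]
Now row reduce the product.
R2 ← R2 + R1: [0, 0, 0]
R3 ← R3 + (3/2)·R1: [0, 0, 0]
1 nonzero row, so rank(CT) = 1.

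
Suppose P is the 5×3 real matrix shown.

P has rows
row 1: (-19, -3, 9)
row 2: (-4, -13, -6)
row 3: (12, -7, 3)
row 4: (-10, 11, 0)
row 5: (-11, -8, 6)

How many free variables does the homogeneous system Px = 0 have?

0

Row reduce to echelon form.
R2 ← R2 − (4/19)·R1: [0, -235/19, -150/19]
R3 ← R3 + (12/19)·R1: [0, -169/19, 165/19]
R4 ← R4 − (10/19)·R1: [0, 239/19, -90/19]
R5 ← R5 − (11/19)·R1: [0, -119/19, 15/19]
R3 ← R3 − (169/235)·R2: [0, 0, 675/47]
R4 ← R4 + (239/235)·R2: [0, 0, -600/47]
R5 ← R5 − (119/235)·R2: [0, 0, 225/47]
R4 ← R4 + (8/9)·R3: [0, 0, 0]
R5 ← R5 − (1/3)·R3: [0, 0, 0]
3 nonzero rows, so rank(P) = 3.
P has 3 columns; by rank–nullity, nullity = 3 − 3 = 0.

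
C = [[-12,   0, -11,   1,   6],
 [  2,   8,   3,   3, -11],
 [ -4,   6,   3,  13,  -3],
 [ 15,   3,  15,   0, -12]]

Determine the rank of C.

Row reduce to echelon form.
R2 ← R2 + (1/6)·R1: [0, 8, 7/6, 19/6, -10]
R3 ← R3 − (1/3)·R1: [0, 6, 20/3, 38/3, -5]
R4 ← R4 + (5/4)·R1: [0, 3, 5/4, 5/4, -9/2]
R3 ← R3 − (3/4)·R2: [0, 0, 139/24, 247/24, 5/2]
R4 ← R4 − (3/8)·R2: [0, 0, 13/16, 1/16, -3/4]
R4 ← R4 − (39/278)·R3: [0, 0, 0, -192/139, -153/139]
Echelon form has 4 nonzero rows, so rank(C) = 4.

4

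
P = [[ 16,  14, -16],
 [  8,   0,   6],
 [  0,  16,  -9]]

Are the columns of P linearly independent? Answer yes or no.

yes

Row reduce P to echelon form.
R2 ← R2 − (1/2)·R1: [0, -7, 14]
R3 ← R3 + (16/7)·R2: [0, 0, 23]
3 pivots among 3 columns.
Every column is a pivot column, so the columns are linearly independent.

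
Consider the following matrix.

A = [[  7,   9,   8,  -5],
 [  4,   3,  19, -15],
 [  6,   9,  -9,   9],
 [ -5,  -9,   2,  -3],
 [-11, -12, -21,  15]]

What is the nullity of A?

Row reduce to echelon form.
R2 ← R2 − (4/7)·R1: [0, -15/7, 101/7, -85/7]
R3 ← R3 − (6/7)·R1: [0, 9/7, -111/7, 93/7]
R4 ← R4 + (5/7)·R1: [0, -18/7, 54/7, -46/7]
R5 ← R5 + (11/7)·R1: [0, 15/7, -59/7, 50/7]
R3 ← R3 + (3/5)·R2: [0, 0, -36/5, 6]
R4 ← R4 − (6/5)·R2: [0, 0, -48/5, 8]
R5 ← R5 + R2: [0, 0, 6, -5]
R4 ← R4 − (4/3)·R3: [0, 0, 0, 0]
R5 ← R5 + (5/6)·R3: [0, 0, 0, 0]
3 nonzero rows, so rank(A) = 3.
A has 4 columns; by rank–nullity, nullity = 4 − 3 = 1.

1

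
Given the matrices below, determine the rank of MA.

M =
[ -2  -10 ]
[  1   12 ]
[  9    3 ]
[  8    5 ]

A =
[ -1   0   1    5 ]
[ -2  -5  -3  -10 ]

2

First compute MA:
[[ 22,  50,  28,  90],
 [-25, -60, -35, -115],
 [-15, -15,   0,  15],
 [-18, -25,  -7, -10]]
Now row reduce the product.
R2 ← R2 + (25/22)·R1: [0, -35/11, -35/11, -140/11]
R3 ← R3 + (15/22)·R1: [0, 210/11, 210/11, 840/11]
R4 ← R4 + (9/11)·R1: [0, 175/11, 175/11, 700/11]
R3 ← R3 + (6)·R2: [0, 0, 0, 0]
R4 ← R4 + (5)·R2: [0, 0, 0, 0]
2 nonzero rows, so rank(MA) = 2.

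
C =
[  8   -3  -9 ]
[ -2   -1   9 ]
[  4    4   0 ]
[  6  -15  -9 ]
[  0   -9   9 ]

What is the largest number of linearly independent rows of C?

3

Row reduce to echelon form.
R2 ← R2 + (1/4)·R1: [0, -7/4, 27/4]
R3 ← R3 − (1/2)·R1: [0, 11/2, 9/2]
R4 ← R4 − (3/4)·R1: [0, -51/4, -9/4]
R3 ← R3 + (22/7)·R2: [0, 0, 180/7]
R4 ← R4 − (51/7)·R2: [0, 0, -360/7]
R5 ← R5 − (36/7)·R2: [0, 0, -180/7]
R4 ← R4 + (2)·R3: [0, 0, 0]
R5 ← R5 + R3: [0, 0, 0]
Echelon form has 3 nonzero rows, so rank(C) = 3.
The rank gives the maximum number of linearly independent rows: 3.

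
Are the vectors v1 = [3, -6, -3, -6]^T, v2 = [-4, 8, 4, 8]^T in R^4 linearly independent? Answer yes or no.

Form the matrix with these vectors as rows and row reduce.
R2 ← R2 + (4/3)·R1: [0, 0, 0, 0]
1 nonzero row, so the 2 vectors span a space of dimension 1.
Since 1 < 2, the vectors are linearly dependent.

no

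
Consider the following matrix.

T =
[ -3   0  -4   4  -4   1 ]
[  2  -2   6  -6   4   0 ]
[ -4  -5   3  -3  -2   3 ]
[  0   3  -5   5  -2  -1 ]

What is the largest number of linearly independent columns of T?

2

Row reduce to echelon form.
R2 ← R2 + (2/3)·R1: [0, -2, 10/3, -10/3, 4/3, 2/3]
R3 ← R3 − (4/3)·R1: [0, -5, 25/3, -25/3, 10/3, 5/3]
R3 ← R3 − (5/2)·R2: [0, 0, 0, 0, 0, 0]
R4 ← R4 + (3/2)·R2: [0, 0, 0, 0, 0, 0]
Echelon form has 2 nonzero rows, so rank(T) = 2.
The rank gives the maximum number of linearly independent columns: 2.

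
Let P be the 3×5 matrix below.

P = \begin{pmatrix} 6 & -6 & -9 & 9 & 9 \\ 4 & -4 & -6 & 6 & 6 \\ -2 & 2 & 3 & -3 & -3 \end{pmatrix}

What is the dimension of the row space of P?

1

Row reduce to echelon form.
R2 ← R2 − (2/3)·R1: [0, 0, 0, 0, 0]
R3 ← R3 + (1/3)·R1: [0, 0, 0, 0, 0]
Echelon form has 1 nonzero row, so rank(P) = 1.
The row space has dimension equal to the rank: 1.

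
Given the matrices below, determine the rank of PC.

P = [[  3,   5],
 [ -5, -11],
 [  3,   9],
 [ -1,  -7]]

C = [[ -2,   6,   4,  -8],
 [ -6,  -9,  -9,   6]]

2

First compute PC:
[[-36, -27, -33,   6],
 [ 76,  69,  79, -26],
 [-60, -63, -69,  30],
 [ 44,  57,  59, -34]]
Now row reduce the product.
R2 ← R2 + (19/9)·R1: [0, 12, 28/3, -40/3]
R3 ← R3 − (5/3)·R1: [0, -18, -14, 20]
R4 ← R4 + (11/9)·R1: [0, 24, 56/3, -80/3]
R3 ← R3 + (3/2)·R2: [0, 0, 0, 0]
R4 ← R4 − (2)·R2: [0, 0, 0, 0]
2 nonzero rows, so rank(PC) = 2.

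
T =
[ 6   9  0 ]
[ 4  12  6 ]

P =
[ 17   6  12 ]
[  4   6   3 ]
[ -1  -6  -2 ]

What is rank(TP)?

2

First compute TP:
[[138,  90,  99],
 [110,  60,  72]]
Now row reduce the product.
R2 ← R2 − (55/69)·R1: [0, -270/23, -159/23]
2 nonzero rows, so rank(TP) = 2.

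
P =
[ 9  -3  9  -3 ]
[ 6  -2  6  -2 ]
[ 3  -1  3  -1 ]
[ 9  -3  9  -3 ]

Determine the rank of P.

1

Row reduce to echelon form.
R2 ← R2 − (2/3)·R1: [0, 0, 0, 0]
R3 ← R3 − (1/3)·R1: [0, 0, 0, 0]
R4 ← R4 − R1: [0, 0, 0, 0]
Echelon form has 1 nonzero row, so rank(P) = 1.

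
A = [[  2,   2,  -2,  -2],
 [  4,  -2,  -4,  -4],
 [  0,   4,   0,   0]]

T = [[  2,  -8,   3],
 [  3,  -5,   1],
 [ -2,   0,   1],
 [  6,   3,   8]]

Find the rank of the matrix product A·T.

2

First compute AT:
[[  2, -32, -10],
 [-14, -34, -26],
 [ 12, -20,   4]]
Now row reduce the product.
R2 ← R2 + (7)·R1: [0, -258, -96]
R3 ← R3 − (6)·R1: [0, 172, 64]
R3 ← R3 + (2/3)·R2: [0, 0, 0]
2 nonzero rows, so rank(AT) = 2.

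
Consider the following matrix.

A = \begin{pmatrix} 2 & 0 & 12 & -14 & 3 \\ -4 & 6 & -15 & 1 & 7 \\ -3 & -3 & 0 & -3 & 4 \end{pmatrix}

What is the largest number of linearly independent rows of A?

Row reduce to echelon form.
R2 ← R2 + (2)·R1: [0, 6, 9, -27, 13]
R3 ← R3 + (3/2)·R1: [0, -3, 18, -24, 17/2]
R3 ← R3 + (1/2)·R2: [0, 0, 45/2, -75/2, 15]
Echelon form has 3 nonzero rows, so rank(A) = 3.
The rank gives the maximum number of linearly independent rows: 3.

3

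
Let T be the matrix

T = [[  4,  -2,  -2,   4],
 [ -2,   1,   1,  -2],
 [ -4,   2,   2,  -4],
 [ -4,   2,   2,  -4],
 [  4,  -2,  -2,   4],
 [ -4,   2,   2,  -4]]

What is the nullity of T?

Row reduce to echelon form.
R2 ← R2 + (1/2)·R1: [0, 0, 0, 0]
R3 ← R3 + R1: [0, 0, 0, 0]
R4 ← R4 + R1: [0, 0, 0, 0]
R5 ← R5 − R1: [0, 0, 0, 0]
R6 ← R6 + R1: [0, 0, 0, 0]
1 nonzero row, so rank(T) = 1.
T has 4 columns; by rank–nullity, nullity = 4 − 1 = 3.

3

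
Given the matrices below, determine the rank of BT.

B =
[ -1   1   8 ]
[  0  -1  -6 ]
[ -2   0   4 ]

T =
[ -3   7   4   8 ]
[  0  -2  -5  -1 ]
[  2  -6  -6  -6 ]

First compute BT:
[[ 19, -57, -57, -57],
 [-12,  38,  41,  37],
 [ 14, -38, -32, -40]]
Now row reduce the product.
R2 ← R2 + (12/19)·R1: [0, 2, 5, 1]
R3 ← R3 − (14/19)·R1: [0, 4, 10, 2]
R3 ← R3 − (2)·R2: [0, 0, 0, 0]
2 nonzero rows, so rank(BT) = 2.

2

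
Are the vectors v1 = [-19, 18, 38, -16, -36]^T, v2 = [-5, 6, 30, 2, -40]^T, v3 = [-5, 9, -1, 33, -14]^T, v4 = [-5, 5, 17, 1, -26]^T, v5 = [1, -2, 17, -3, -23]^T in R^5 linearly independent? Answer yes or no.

Form the matrix with these vectors as rows and row reduce.
R2 ← R2 − (5/19)·R1: [0, 24/19, 20, 118/19, -580/19]
R3 ← R3 − (5/19)·R1: [0, 81/19, -11, 707/19, -86/19]
R4 ← R4 − (5/19)·R1: [0, 5/19, 7, 99/19, -314/19]
R5 ← R5 + (1/19)·R1: [0, -20/19, 19, -73/19, -473/19]
R3 ← R3 − (27/8)·R2: [0, 0, -157/2, 65/4, 197/2]
R4 ← R4 − (5/24)·R2: [0, 0, 17/6, 47/12, -61/6]
R5 ← R5 + (5/6)·R2: [0, 0, 107/3, 4/3, -151/3]
R4 ← R4 + (17/471)·R3: [0, 0, 0, 707/157, -1038/157]
R5 ← R5 + (214/471)·R3: [0, 0, 0, 2737/314, -876/157]
R5 ← R5 − (391/202)·R4: [0, 0, 0, 0, 729/101]
5 nonzero rows, so the 5 vectors span a space of dimension 5.
Since 5 = 5, the vectors are linearly independent.

yes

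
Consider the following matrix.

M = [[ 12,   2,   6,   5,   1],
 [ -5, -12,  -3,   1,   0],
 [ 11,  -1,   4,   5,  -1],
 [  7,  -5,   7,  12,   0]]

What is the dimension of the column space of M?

4

Row reduce to echelon form.
R2 ← R2 + (5/12)·R1: [0, -67/6, -1/2, 37/12, 5/12]
R3 ← R3 − (11/12)·R1: [0, -17/6, -3/2, 5/12, -23/12]
R4 ← R4 − (7/12)·R1: [0, -37/6, 7/2, 109/12, -7/12]
R3 ← R3 − (17/67)·R2: [0, 0, -92/67, -49/134, -271/134]
R4 ← R4 − (37/67)·R2: [0, 0, 253/67, 989/134, -109/134]
R4 ← R4 + (11/4)·R3: [0, 0, 0, 51/8, -51/8]
Echelon form has 4 nonzero rows, so rank(M) = 4.
The column space has dimension equal to the rank: 4.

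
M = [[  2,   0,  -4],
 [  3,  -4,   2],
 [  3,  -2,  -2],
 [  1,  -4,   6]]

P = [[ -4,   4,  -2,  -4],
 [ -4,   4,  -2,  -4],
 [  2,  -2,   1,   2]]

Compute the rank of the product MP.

First compute MP:
[[-16,  16,  -8, -16],
 [  8,  -8,   4,   8],
 [ -8,   8,  -4,  -8],
 [ 24, -24,  12,  24]]
Now row reduce the product.
R2 ← R2 + (1/2)·R1: [0, 0, 0, 0]
R3 ← R3 − (1/2)·R1: [0, 0, 0, 0]
R4 ← R4 + (3/2)·R1: [0, 0, 0, 0]
1 nonzero row, so rank(MP) = 1.

1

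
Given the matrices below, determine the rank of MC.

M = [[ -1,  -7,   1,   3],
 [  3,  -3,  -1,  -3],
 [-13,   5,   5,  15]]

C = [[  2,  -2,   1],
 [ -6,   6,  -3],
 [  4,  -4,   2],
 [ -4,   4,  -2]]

First compute MC:
[[ 32, -32,  16],
 [ 32, -32,  16],
 [-96,  96, -48]]
Now row reduce the product.
R2 ← R2 − R1: [0, 0, 0]
R3 ← R3 + (3)·R1: [0, 0, 0]
1 nonzero row, so rank(MC) = 1.

1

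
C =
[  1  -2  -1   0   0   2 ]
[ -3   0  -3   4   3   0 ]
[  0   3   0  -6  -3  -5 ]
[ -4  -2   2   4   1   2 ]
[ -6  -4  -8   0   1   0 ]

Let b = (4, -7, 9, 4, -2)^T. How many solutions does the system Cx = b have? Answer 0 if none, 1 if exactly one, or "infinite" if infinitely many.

0

Row reduce the augmented matrix [C | b].
R2 ← R2 + (3)·R1: [0, -6, -6, 4, 3, 6, 5]
R4 ← R4 + (4)·R1: [0, -10, -2, 4, 1, 10, 20]
R5 ← R5 + (6)·R1: [0, -16, -14, 0, 1, 12, 22]
R3 ← R3 + (1/2)·R2: [0, 0, -3, -4, -3/2, -2, 23/2]
R4 ← R4 − (5/3)·R2: [0, 0, 8, -8/3, -4, 0, 35/3]
R5 ← R5 − (8/3)·R2: [0, 0, 2, -32/3, -7, -4, 26/3]
R4 ← R4 + (8/3)·R3: [0, 0, 0, -40/3, -8, -16/3, 127/3]
R5 ← R5 + (2/3)·R3: [0, 0, 0, -40/3, -8, -16/3, 49/3]
R5 ← R5 − R4: [0, 0, 0, 0, 0, 0, -26]
The echelon form has 5 nonzero rows; the last pivot sits in the augmented column, so rank(C) = 4 but rank([C|b]) = 5.
Since the ranks differ, the system is inconsistent.
It has no solutions.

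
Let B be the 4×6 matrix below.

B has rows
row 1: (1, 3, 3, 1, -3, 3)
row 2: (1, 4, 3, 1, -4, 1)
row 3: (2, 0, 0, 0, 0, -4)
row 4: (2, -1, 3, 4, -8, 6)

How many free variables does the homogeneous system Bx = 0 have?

Row reduce to echelon form.
R2 ← R2 − R1: [0, 1, 0, 0, -1, -2]
R3 ← R3 − (2)·R1: [0, -6, -6, -2, 6, -10]
R4 ← R4 − (2)·R1: [0, -7, -3, 2, -2, 0]
R3 ← R3 + (6)·R2: [0, 0, -6, -2, 0, -22]
R4 ← R4 + (7)·R2: [0, 0, -3, 2, -9, -14]
R4 ← R4 − (1/2)·R3: [0, 0, 0, 3, -9, -3]
4 nonzero rows, so rank(B) = 4.
B has 6 columns; by rank–nullity, nullity = 6 − 4 = 2.

2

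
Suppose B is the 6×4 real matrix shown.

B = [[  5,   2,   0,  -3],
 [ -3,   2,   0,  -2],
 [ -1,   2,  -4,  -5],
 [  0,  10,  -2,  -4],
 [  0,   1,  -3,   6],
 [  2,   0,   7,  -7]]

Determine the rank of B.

4

Row reduce to echelon form.
R2 ← R2 + (3/5)·R1: [0, 16/5, 0, -19/5]
R3 ← R3 + (1/5)·R1: [0, 12/5, -4, -28/5]
R6 ← R6 − (2/5)·R1: [0, -4/5, 7, -29/5]
R3 ← R3 − (3/4)·R2: [0, 0, -4, -11/4]
R4 ← R4 − (25/8)·R2: [0, 0, -2, 63/8]
R5 ← R5 − (5/16)·R2: [0, 0, -3, 115/16]
R6 ← R6 + (1/4)·R2: [0, 0, 7, -27/4]
R4 ← R4 − (1/2)·R3: [0, 0, 0, 37/4]
R5 ← R5 − (3/4)·R3: [0, 0, 0, 37/4]
R6 ← R6 + (7/4)·R3: [0, 0, 0, -185/16]
R5 ← R5 − R4: [0, 0, 0, 0]
R6 ← R6 + (5/4)·R4: [0, 0, 0, 0]
Echelon form has 4 nonzero rows, so rank(B) = 4.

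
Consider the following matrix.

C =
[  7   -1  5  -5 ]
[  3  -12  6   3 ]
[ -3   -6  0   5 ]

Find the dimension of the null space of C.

2

Row reduce to echelon form.
R2 ← R2 − (3/7)·R1: [0, -81/7, 27/7, 36/7]
R3 ← R3 + (3/7)·R1: [0, -45/7, 15/7, 20/7]
R3 ← R3 − (5/9)·R2: [0, 0, 0, 0]
2 nonzero rows, so rank(C) = 2.
C has 4 columns; by rank–nullity, nullity = 4 − 2 = 2.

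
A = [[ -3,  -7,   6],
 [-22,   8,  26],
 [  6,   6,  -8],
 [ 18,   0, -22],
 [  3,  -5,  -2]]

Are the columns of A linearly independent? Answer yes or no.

Row reduce A to echelon form.
R2 ← R2 − (22/3)·R1: [0, 178/3, -18]
R3 ← R3 + (2)·R1: [0, -8, 4]
R4 ← R4 + (6)·R1: [0, -42, 14]
R5 ← R5 + R1: [0, -12, 4]
R3 ← R3 + (12/89)·R2: [0, 0, 140/89]
R4 ← R4 + (63/89)·R2: [0, 0, 112/89]
R5 ← R5 + (18/89)·R2: [0, 0, 32/89]
R4 ← R4 − (4/5)·R3: [0, 0, 0]
R5 ← R5 − (8/35)·R3: [0, 0, 0]
3 pivots among 3 columns.
Every column is a pivot column, so the columns are linearly independent.

yes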